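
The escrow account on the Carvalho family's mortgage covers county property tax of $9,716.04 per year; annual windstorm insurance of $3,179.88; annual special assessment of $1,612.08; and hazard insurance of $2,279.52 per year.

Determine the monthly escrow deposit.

$1,398.96

County property tax — $9,716.04/yr
Windstorm insurance — $3,179.88/yr
Special assessment — $1,612.08/yr
Hazard insurance — $2,279.52/yr
Annual escrow total = $9,716.04 + $3,179.88 + $1,612.08 + $2,279.52 = $16,787.52
Monthly escrow = $16,787.52 ÷ 12 = $1,398.96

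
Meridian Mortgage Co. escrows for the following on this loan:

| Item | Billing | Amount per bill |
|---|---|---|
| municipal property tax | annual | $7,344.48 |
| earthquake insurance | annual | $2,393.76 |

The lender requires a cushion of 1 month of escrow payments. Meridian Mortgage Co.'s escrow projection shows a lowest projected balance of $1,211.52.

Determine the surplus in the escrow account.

$400.00

Municipal property tax — $7,344.48 per year
Earthquake insurance — $2,393.76 per year
Total per year = $9,738.24
Monthly escrow = $9,738.24 / 12 = $811.52
Required reserve = 1 × $811.52 = $811.52
Excess over cushion: $1,211.52 − $811.52 = $400.00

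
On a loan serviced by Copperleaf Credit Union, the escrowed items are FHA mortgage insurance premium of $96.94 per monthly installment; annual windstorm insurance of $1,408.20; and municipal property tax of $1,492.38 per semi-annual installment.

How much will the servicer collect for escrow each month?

$463.02

FHA mortgage insurance premium = $96.94 × 12 = $1,163.28 per year
Windstorm insurance = $1,408.20 per year
Municipal property tax = $1,492.38 × 2 = $2,984.76 per year
Total per year = $1,163.28 + $1,408.20 + $2,984.76 = $5,556.24
Monthly escrow = $5,556.24 ÷ 12 = $463.02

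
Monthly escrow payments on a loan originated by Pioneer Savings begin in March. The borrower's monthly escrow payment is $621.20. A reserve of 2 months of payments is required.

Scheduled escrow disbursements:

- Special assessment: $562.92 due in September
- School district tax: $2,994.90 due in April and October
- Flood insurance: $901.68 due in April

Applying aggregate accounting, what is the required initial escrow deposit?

Cushion = 2 × $621.20 = $1,242.40
Trial balance (start $0, +$621.20 each month, − disbursements):
  Mar: +$621.20 → $621.20
  Apr: +$621.20 − $3,896.58 → -$2,654.18
  May: +$621.20 → -$2,032.98
  Jun: +$621.20 → -$1,411.78
  Jul: +$621.20 → -$790.58
  Aug: +$621.20 → -$169.38
  Sep: +$621.20 − $562.92 → -$111.10
  Oct: +$621.20 − $2,994.90 → -$2,484.80
  Nov: +$621.20 → -$1,863.60
  Dec: +$621.20 → -$1,242.40
  Jan: +$621.20 → -$621.20
  Feb: +$621.20 → $0.00
Lowest trial balance = -$2,654.18 (Apr)
Initial deposit = cushion − low point = $1,242.40 − (-$2,654.18) = $3,896.58

$3,896.58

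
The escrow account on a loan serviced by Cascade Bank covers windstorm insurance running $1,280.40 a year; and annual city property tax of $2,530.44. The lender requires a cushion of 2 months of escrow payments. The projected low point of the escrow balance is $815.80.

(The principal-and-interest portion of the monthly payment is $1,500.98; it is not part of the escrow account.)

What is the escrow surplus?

$180.66

Windstorm insurance — $1,280.40 per year
City property tax — $2,530.44 per year
Total annual escrow = $3,810.84
Monthly escrow = $3,810.84 ÷ 12 = $317.57
Cushion = 2 × $317.57 = $635.14
Excess over cushion: $815.80 − $635.14 = $180.66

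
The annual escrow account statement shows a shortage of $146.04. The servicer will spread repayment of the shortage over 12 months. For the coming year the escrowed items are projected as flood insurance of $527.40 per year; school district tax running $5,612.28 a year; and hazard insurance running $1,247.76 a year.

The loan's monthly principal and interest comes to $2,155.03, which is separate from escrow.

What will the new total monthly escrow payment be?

Flood insurance — $527.40
School district tax — $5,612.28
Hazard insurance — $1,247.76
Total annual escrow = $527.40 + $5,612.28 + $1,247.76 = $7,387.44
Monthly escrow = $7,387.44 ÷ 12 = $615.62
Shortage per month = $146.04 ÷ 12 = $12.17
Adjusted monthly = $615.62 + $12.17 = $627.79

$627.79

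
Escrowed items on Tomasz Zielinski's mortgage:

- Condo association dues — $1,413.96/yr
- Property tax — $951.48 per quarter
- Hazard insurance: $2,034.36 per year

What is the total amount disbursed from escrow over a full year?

$7,254.24

Condo association dues = $1,413.96 annually
Property tax = $951.48 × 4 = $3,805.92 annually
Hazard insurance = $2,034.36 annually
Total per year = $7,254.24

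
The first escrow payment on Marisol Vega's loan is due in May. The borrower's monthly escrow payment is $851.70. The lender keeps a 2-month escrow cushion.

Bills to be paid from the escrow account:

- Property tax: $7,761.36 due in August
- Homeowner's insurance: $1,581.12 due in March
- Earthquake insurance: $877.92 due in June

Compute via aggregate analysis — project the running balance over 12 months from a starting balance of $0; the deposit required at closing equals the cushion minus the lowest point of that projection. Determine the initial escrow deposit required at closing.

$6,935.88

Cushion = 2 × $851.70 = $1,703.40
Trial balance (start $0, +$851.70 each month, − disbursements):
  May: +$851.70 → $851.70
  Jun: +$851.70 − $877.92 → $825.48
  Jul: +$851.70 → $1,677.18
  Aug: +$851.70 − $7,761.36 → -$5,232.48
  Sep: +$851.70 → -$4,380.78
  Oct: +$851.70 → -$3,529.08
  Nov: +$851.70 → -$2,677.38
  Dec: +$851.70 → -$1,825.68
  Jan: +$851.70 → -$973.98
  Feb: +$851.70 → -$122.28
  Mar: +$851.70 − $1,581.12 → -$851.70
  Apr: +$851.70 → $0.00
Lowest trial balance = -$5,232.48 (Aug)
Initial deposit = cushion − low point = $1,703.40 − (-$5,232.48) = $6,935.88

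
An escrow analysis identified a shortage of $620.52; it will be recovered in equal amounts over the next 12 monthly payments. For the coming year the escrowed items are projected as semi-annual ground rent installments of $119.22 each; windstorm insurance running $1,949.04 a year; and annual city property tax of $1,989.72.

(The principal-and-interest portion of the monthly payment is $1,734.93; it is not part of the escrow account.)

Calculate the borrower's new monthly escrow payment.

$399.81

Ground rent: $119.22 × 2 = $238.44 per year
Windstorm insurance: $1,949.04 per year
City property tax: $1,989.72 per year
Yearly total = $238.44 + $1,949.04 + $1,989.72 = $4,177.20
Base monthly escrow = $4,177.20 / 12 = $348.10
Shortage spread = $620.52 ÷ 12 = $51.71/mo
Adjusted monthly = $348.10 + $51.71 = $399.81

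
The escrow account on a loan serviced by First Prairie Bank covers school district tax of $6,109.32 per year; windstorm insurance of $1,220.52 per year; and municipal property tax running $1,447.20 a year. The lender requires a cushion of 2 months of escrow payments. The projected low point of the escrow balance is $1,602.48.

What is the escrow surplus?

School district tax — $6,109.32
Windstorm insurance — $1,220.52
Municipal property tax — $1,447.20
Annual escrow total = $8,777.04
Monthly = $8,777.04 / 12 = $731.42
Required cushion = 2 × $731.42 = $1,462.84
Excess over cushion: $1,602.48 − $1,462.84 = $139.64

$139.64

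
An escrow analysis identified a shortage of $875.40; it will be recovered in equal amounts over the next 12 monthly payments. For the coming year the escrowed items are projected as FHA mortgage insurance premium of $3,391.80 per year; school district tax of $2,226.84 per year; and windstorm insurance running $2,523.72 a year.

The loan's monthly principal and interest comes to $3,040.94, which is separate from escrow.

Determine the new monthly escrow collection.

$751.48

FHA mortgage insurance premium: $3,391.80 per year
School district tax: $2,226.84 per year
Windstorm insurance: $2,523.72 per year
Yearly total = $8,142.36
Base monthly escrow = $8,142.36 ÷ 12 = $678.53
Shortage per month = $875.40 ÷ 12 = $72.95
Adjusted monthly = $678.53 + $72.95 = $751.48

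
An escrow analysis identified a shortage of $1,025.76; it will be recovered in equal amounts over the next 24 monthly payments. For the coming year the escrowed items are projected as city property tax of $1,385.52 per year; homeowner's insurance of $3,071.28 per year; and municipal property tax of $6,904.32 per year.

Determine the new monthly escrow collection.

$989.50

City property tax — $1,385.52
Homeowner's insurance — $3,071.28
Municipal property tax — $6,904.32
Total annual escrow = $1,385.52 + $3,071.28 + $6,904.32 = $11,361.12
Base monthly escrow = $11,361.12 / 12 = $946.76
Monthly shortage recovery: $1,025.76 / 24 = $42.74
Adjusted monthly = $946.76 + $42.74 = $989.50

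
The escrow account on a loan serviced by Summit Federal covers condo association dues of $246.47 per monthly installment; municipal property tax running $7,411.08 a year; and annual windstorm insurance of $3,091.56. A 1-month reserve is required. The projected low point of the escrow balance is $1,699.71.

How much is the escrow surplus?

Condo association dues — $246.47 × 12 = $2,957.64/yr
Municipal property tax — $7,411.08/yr
Windstorm insurance — $3,091.56/yr
Total per year = $2,957.64 + $7,411.08 + $3,091.56 = $13,460.28
Base monthly escrow = $13,460.28 ÷ 12 = $1,121.69
Required reserve = 1 × $1,121.69 = $1,121.69
Surplus = $1,699.71 − $1,121.69 = $578.02

$578.02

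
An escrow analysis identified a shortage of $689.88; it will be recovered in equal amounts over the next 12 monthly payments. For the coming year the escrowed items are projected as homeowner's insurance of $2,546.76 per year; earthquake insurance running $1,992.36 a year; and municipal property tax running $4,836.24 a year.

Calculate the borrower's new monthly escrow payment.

Homeowner's insurance = $2,546.76 annually
Earthquake insurance = $1,992.36 annually
Municipal property tax = $4,836.24 annually
Total per year = $2,546.76 + $1,992.36 + $4,836.24 = $9,375.36
Monthly escrow = $9,375.36 / 12 = $781.28
Monthly shortage recovery: $689.88 / 12 = $57.49
New monthly escrow = $781.28 + $57.49 = $838.77

$838.77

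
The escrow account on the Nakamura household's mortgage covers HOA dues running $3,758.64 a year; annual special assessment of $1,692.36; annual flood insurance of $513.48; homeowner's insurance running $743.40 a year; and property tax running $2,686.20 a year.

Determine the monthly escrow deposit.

HOA dues: $3,758.64
Special assessment: $1,692.36
Flood insurance: $513.48
Homeowner's insurance: $743.40
Property tax: $2,686.20
Total per year = $3,758.64 + $1,692.36 + $513.48 + $743.40 + $2,686.20 = $9,394.08
Monthly escrow = $9,394.08 ÷ 12 = $782.84

$782.84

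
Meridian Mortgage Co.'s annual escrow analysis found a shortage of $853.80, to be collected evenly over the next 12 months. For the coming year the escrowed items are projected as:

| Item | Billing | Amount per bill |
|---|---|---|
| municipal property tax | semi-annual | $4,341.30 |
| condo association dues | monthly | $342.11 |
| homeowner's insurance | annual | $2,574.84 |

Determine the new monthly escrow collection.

Municipal property tax: $4,341.30 × 2 = $8,682.60 annually
Condo association dues: $342.11 × 12 = $4,105.32 annually
Homeowner's insurance: $2,574.84 annually
Yearly total = $8,682.60 + $4,105.32 + $2,574.84 = $15,362.76
Monthly = $15,362.76 ÷ 12 = $1,280.23
Shortage per month = $853.80 / 12 = $71.15
New monthly escrow = $1,280.23 + $71.15 = $1,351.38

$1,351.38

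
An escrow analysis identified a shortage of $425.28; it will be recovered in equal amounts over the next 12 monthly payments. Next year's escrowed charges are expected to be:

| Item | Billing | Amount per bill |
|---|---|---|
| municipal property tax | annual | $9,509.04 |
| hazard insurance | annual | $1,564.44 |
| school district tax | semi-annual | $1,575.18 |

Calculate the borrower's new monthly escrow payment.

$1,220.76

Municipal property tax: $9,509.04/yr
Hazard insurance: $1,564.44/yr
School district tax: $1,575.18 × 2 = $3,150.36/yr
Combined annual = $9,509.04 + $1,564.44 + $3,150.36 = $14,223.84
Per month = $14,223.84 ÷ 12 = $1,185.32
Shortage per month = $425.28 / 12 = $35.44
Adjusted monthly = $1,185.32 + $35.44 = $1,220.76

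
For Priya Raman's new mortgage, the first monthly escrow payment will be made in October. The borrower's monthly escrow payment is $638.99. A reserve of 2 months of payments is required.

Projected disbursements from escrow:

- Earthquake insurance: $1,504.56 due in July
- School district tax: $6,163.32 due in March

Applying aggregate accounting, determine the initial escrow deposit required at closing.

$3,607.36

Cushion = 2 × $638.99 = $1,277.98
Trial balance (start $0, +$638.99 each month, − disbursements):
  Oct: +$638.99 → $638.99
  Nov: +$638.99 → $1,277.98
  Dec: +$638.99 → $1,916.97
  Jan: +$638.99 → $2,555.96
  Feb: +$638.99 → $3,194.95
  Mar: +$638.99 − $6,163.32 → -$2,329.38
  Apr: +$638.99 → -$1,690.39
  May: +$638.99 → -$1,051.40
  Jun: +$638.99 → -$412.41
  Jul: +$638.99 − $1,504.56 → -$1,277.98
  Aug: +$638.99 → -$638.99
  Sep: +$638.99 → $0.00
Lowest trial balance = -$2,329.38 (Mar)
Initial deposit = cushion − low point = $1,277.98 − (-$2,329.38) = $3,607.36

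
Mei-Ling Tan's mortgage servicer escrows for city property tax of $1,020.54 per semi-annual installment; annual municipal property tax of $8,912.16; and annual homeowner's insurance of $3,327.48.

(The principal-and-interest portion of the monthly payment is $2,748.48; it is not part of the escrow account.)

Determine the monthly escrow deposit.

City property tax = $1,020.54 × 2 = $2,041.08 annually
Municipal property tax = $8,912.16 annually
Homeowner's insurance = $3,327.48 annually
Total per year = $14,280.72
Base monthly escrow = $14,280.72 / 12 = $1,190.06

$1,190.06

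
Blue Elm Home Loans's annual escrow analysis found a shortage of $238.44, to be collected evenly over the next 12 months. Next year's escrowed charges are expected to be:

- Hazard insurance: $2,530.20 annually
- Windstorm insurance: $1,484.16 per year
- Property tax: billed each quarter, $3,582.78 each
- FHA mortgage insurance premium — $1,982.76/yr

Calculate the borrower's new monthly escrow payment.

Hazard insurance: $2,530.20 annually
Windstorm insurance: $1,484.16 annually
Property tax: $3,582.78 × 4 = $14,331.12 annually
FHA mortgage insurance premium: $1,982.76 annually
Annual escrow total = $2,530.20 + $1,484.16 + $14,331.12 + $1,982.76 = $20,328.24
Monthly = $20,328.24 ÷ 12 = $1,694.02
Shortage per month = $238.44 / 12 = $19.87
Adjusted monthly = $1,694.02 + $19.87 = $1,713.89

$1,713.89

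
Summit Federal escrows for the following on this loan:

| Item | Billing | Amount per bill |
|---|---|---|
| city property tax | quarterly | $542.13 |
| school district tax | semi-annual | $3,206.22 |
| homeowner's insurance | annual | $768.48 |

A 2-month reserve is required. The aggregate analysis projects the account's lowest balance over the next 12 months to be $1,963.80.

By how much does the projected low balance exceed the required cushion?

City property tax = $542.13 × 4 = $2,168.52 annually
School district tax = $3,206.22 × 2 = $6,412.44 annually
Homeowner's insurance = $768.48 annually
Yearly total = $2,168.52 + $6,412.44 + $768.48 = $9,349.44
Per month = $9,349.44 / 12 = $779.12
Cushion = 2 × $779.12 = $1,558.24
Surplus = $1,963.80 − $1,558.24 = $405.56

$405.56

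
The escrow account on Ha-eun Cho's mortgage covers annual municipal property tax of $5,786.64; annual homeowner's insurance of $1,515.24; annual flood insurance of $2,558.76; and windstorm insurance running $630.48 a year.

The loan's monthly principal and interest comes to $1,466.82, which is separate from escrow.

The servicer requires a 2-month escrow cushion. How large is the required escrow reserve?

Municipal property tax = $5,786.64
Homeowner's insurance = $1,515.24
Flood insurance = $2,558.76
Windstorm insurance = $630.48
Combined annual = $5,786.64 + $1,515.24 + $2,558.76 + $630.48 = $10,491.12
Base monthly escrow = $10,491.12 ÷ 12 = $874.26
Required cushion = 2 × $874.26 = $1,748.52

$1,748.52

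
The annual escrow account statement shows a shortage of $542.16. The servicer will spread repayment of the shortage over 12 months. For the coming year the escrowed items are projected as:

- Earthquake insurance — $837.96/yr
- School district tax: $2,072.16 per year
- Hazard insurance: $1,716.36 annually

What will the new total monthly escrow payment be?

$430.72

Earthquake insurance — $837.96 annually
School district tax — $2,072.16 annually
Hazard insurance — $1,716.36 annually
Total per year = $837.96 + $2,072.16 + $1,716.36 = $4,626.48
Monthly escrow = $4,626.48 / 12 = $385.54
Shortage per month = $542.16 ÷ 12 = $45.18
New monthly escrow = $385.54 + $45.18 = $430.72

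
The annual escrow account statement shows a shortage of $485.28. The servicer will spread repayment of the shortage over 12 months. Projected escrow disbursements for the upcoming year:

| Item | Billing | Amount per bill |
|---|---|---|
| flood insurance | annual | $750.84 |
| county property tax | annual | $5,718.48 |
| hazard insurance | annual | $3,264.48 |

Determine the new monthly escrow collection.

$851.59

Flood insurance: $750.84/yr
County property tax: $5,718.48/yr
Hazard insurance: $3,264.48/yr
Total per year = $9,733.80
Base monthly escrow = $9,733.80 ÷ 12 = $811.15
Shortage per month = $485.28 / 12 = $40.44
New monthly escrow = $811.15 + $40.44 = $851.59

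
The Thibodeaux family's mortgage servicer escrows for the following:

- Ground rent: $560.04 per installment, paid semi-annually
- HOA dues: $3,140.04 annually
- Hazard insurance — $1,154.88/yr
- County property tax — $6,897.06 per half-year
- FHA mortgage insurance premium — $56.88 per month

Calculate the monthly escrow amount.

$1,657.64

Ground rent — $560.04 × 2 = $1,120.08 per year
HOA dues — $3,140.04 per year
Hazard insurance — $1,154.88 per year
County property tax — $6,897.06 × 2 = $13,794.12 per year
FHA mortgage insurance premium — $56.88 × 12 = $682.56 per year
Yearly total = $1,120.08 + $3,140.04 + $1,154.88 + $13,794.12 + $682.56 = $19,891.68
Monthly = $19,891.68 ÷ 12 = $1,657.64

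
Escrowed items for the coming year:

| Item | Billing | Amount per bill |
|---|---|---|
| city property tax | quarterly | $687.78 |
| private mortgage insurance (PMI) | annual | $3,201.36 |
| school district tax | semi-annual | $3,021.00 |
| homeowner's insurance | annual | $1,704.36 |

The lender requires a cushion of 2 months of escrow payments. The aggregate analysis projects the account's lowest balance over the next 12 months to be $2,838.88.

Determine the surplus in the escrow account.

City property tax = $687.78 × 4 = $2,751.12/yr
Private mortgage insurance (PMI) = $3,201.36/yr
School district tax = $3,021.00 × 2 = $6,042.00/yr
Homeowner's insurance = $1,704.36/yr
Total annual escrow = $13,698.84
Per month = $13,698.84 ÷ 12 = $1,141.57
Cushion = 2 × $1,141.57 = $2,283.14
Surplus = $2,838.88 − $2,283.14 = $555.74

$555.74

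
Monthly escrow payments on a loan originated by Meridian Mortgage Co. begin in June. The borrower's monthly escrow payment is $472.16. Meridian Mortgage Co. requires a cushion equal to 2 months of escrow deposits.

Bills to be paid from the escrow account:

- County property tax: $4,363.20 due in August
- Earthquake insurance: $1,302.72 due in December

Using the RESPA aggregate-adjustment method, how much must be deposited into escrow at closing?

$3,891.04

Cushion = 2 × $472.16 = $944.32
Trial balance (start $0, +$472.16 each month, − disbursements):
  Jun: +$472.16 → $472.16
  Jul: +$472.16 → $944.32
  Aug: +$472.16 − $4,363.20 → -$2,946.72
  Sep: +$472.16 → -$2,474.56
  Oct: +$472.16 → -$2,002.40
  Nov: +$472.16 → -$1,530.24
  Dec: +$472.16 − $1,302.72 → -$2,360.80
  Jan: +$472.16 → -$1,888.64
  Feb: +$472.16 → -$1,416.48
  Mar: +$472.16 → -$944.32
  Apr: +$472.16 → -$472.16
  May: +$472.16 → $0.00
Lowest trial balance = -$2,946.72 (Aug)
Initial deposit = cushion − low point = $944.32 − (-$2,946.72) = $3,891.04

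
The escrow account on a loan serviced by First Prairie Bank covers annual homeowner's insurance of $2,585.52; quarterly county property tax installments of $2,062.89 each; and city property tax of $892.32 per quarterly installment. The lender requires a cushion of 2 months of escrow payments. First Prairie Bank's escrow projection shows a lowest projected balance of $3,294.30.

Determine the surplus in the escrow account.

$893.24

Homeowner's insurance: $2,585.52 per year
County property tax: $2,062.89 × 4 = $8,251.56 per year
City property tax: $892.32 × 4 = $3,569.28 per year
Total per year = $14,406.36
Monthly = $14,406.36 / 12 = $1,200.53
Required reserve = 2 × $1,200.53 = $2,401.06
Surplus = $3,294.30 − $2,401.06 = $893.24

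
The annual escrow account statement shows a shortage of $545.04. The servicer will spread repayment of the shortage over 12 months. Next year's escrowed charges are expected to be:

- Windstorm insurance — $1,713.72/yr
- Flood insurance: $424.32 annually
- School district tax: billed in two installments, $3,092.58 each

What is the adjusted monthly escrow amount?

Windstorm insurance: $1,713.72
Flood insurance: $424.32
School district tax: $3,092.58 × 2 = $6,185.16
Total annual escrow = $1,713.72 + $424.32 + $6,185.16 = $8,323.20
Per month = $8,323.20 / 12 = $693.60
Monthly shortage recovery: $545.04 ÷ 12 = $45.42
Adjusted monthly = $693.60 + $45.42 = $739.02

$739.02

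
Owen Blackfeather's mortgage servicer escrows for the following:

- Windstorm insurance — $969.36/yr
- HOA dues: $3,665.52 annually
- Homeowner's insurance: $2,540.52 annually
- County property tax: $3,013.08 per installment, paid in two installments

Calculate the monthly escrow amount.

$1,100.13

Windstorm insurance: $969.36 per year
HOA dues: $3,665.52 per year
Homeowner's insurance: $2,540.52 per year
County property tax: $3,013.08 × 2 = $6,026.16 per year
Total annual escrow = $969.36 + $3,665.52 + $2,540.52 + $6,026.16 = $13,201.56
Monthly = $13,201.56 / 12 = $1,100.13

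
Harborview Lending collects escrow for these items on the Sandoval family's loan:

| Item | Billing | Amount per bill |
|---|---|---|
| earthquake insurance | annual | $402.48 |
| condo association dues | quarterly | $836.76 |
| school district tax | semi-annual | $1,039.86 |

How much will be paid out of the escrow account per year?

Earthquake insurance = $402.48
Condo association dues = $836.76 × 4 = $3,347.04
School district tax = $1,039.86 × 2 = $2,079.72
Yearly total = $402.48 + $3,347.04 + $2,079.72 = $5,829.24

$5,829.24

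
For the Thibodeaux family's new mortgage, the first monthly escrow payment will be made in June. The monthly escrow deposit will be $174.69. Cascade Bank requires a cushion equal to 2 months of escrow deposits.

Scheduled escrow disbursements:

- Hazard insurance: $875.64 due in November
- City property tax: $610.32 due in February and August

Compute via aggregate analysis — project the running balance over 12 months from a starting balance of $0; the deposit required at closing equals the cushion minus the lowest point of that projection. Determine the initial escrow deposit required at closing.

$873.45

Cushion = 2 × $174.69 = $349.38
Trial balance (start $0, +$174.69 each month, − disbursements):
  Jun: +$174.69 → $174.69
  Jul: +$174.69 → $349.38
  Aug: +$174.69 − $610.32 → -$86.25
  Sep: +$174.69 → $88.44
  Oct: +$174.69 → $263.13
  Nov: +$174.69 − $875.64 → -$437.82
  Dec: +$174.69 → -$263.13
  Jan: +$174.69 → -$88.44
  Feb: +$174.69 − $610.32 → -$524.07
  Mar: +$174.69 → -$349.38
  Apr: +$174.69 → -$174.69
  May: +$174.69 → $0.00
Lowest trial balance = -$524.07 (Feb)
Initial deposit = cushion − low point = $349.38 − (-$524.07) = $873.45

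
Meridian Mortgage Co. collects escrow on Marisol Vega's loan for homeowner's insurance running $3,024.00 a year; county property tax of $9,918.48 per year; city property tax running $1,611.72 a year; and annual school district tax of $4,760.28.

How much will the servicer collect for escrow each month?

$1,609.54

Homeowner's insurance = $3,024.00 annually
County property tax = $9,918.48 annually
City property tax = $1,611.72 annually
School district tax = $4,760.28 annually
Annual escrow total = $3,024.00 + $9,918.48 + $1,611.72 + $4,760.28 = $19,314.48
Monthly escrow = $19,314.48 / 12 = $1,609.54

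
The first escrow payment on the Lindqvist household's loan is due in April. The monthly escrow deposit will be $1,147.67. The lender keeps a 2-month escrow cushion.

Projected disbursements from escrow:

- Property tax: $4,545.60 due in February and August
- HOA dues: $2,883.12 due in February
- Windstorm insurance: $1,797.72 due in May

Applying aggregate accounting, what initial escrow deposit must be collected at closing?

$3,443.01

Cushion = 2 × $1,147.67 = $2,295.34
Trial balance (start $0, +$1,147.67 each month, − disbursements):
  Apr: +$1,147.67 → $1,147.67
  May: +$1,147.67 − $1,797.72 → $497.62
  Jun: +$1,147.67 → $1,645.29
  Jul: +$1,147.67 → $2,792.96
  Aug: +$1,147.67 − $4,545.60 → -$604.97
  Sep: +$1,147.67 → $542.70
  Oct: +$1,147.67 → $1,690.37
  Nov: +$1,147.67 → $2,838.04
  Dec: +$1,147.67 → $3,985.71
  Jan: +$1,147.67 → $5,133.38
  Feb: +$1,147.67 − $7,428.72 → -$1,147.67
  Mar: +$1,147.67 → $0.00
Lowest trial balance = -$1,147.67 (Feb)
Initial deposit = cushion − low point = $2,295.34 − (-$1,147.67) = $3,443.01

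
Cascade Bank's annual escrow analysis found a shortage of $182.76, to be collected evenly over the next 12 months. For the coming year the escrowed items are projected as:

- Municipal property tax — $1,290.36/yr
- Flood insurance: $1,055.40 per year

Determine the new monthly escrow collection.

$210.71

Municipal property tax = $1,290.36/yr
Flood insurance = $1,055.40/yr
Combined annual = $1,290.36 + $1,055.40 = $2,345.76
Monthly escrow = $2,345.76 ÷ 12 = $195.48
Monthly shortage recovery: $182.76 / 12 = $15.23
New monthly escrow = $195.48 + $15.23 = $210.71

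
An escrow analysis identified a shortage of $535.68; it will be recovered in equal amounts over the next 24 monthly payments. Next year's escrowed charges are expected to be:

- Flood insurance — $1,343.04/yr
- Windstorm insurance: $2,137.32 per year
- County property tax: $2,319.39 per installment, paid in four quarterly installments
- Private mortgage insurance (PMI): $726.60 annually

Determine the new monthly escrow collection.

$1,146.03

Flood insurance — $1,343.04/yr
Windstorm insurance — $2,137.32/yr
County property tax — $2,319.39 × 4 = $9,277.56/yr
Private mortgage insurance (PMI) — $726.60/yr
Total annual escrow = $1,343.04 + $2,137.32 + $9,277.56 + $726.60 = $13,484.52
Monthly = $13,484.52 / 12 = $1,123.71
Shortage per month = $535.68 / 24 = $22.32
New monthly escrow = $1,123.71 + $22.32 = $1,146.03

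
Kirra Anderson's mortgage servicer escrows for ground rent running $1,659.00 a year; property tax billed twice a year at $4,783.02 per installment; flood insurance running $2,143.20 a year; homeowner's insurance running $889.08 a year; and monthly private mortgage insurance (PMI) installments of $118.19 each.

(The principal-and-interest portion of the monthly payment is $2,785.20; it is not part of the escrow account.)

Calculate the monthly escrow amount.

Ground rent: $1,659.00/yr
Property tax: $4,783.02 × 2 = $9,566.04/yr
Flood insurance: $2,143.20/yr
Homeowner's insurance: $889.08/yr
Private mortgage insurance (PMI): $118.19 × 12 = $1,418.28/yr
Combined annual = $1,659.00 + $9,566.04 + $2,143.20 + $889.08 + $1,418.28 = $15,675.60
Monthly = $15,675.60 / 12 = $1,306.30

$1,306.30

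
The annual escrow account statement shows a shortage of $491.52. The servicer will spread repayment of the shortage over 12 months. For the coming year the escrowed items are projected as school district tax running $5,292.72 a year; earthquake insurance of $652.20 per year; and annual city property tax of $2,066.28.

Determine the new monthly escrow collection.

$708.56

School district tax = $5,292.72 annually
Earthquake insurance = $652.20 annually
City property tax = $2,066.28 annually
Combined annual = $5,292.72 + $652.20 + $2,066.28 = $8,011.20
Monthly = $8,011.20 ÷ 12 = $667.60
Shortage per month = $491.52 / 12 = $40.96
New monthly escrow = $667.60 + $40.96 = $708.56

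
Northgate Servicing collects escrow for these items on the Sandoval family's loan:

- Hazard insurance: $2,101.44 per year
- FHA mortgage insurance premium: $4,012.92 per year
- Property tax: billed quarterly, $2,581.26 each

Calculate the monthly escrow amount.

$1,369.95

Hazard insurance: $2,101.44 per year
FHA mortgage insurance premium: $4,012.92 per year
Property tax: $2,581.26 × 4 = $10,325.04 per year
Combined annual = $2,101.44 + $4,012.92 + $10,325.04 = $16,439.40
Per month = $16,439.40 ÷ 12 = $1,369.95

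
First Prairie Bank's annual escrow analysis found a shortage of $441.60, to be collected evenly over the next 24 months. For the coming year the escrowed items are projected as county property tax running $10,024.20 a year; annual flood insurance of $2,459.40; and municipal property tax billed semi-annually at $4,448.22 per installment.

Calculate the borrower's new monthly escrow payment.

County property tax = $10,024.20
Flood insurance = $2,459.40
Municipal property tax = $4,448.22 × 2 = $8,896.44
Yearly total = $21,380.04
Monthly = $21,380.04 / 12 = $1,781.67
Monthly shortage recovery: $441.60 / 24 = $18.40
New monthly escrow = $1,781.67 + $18.40 = $1,800.07

$1,800.07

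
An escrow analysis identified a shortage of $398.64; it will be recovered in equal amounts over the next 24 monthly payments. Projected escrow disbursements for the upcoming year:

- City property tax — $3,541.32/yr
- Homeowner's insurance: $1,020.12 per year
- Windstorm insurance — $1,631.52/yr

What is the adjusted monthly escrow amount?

City property tax: $3,541.32/yr
Homeowner's insurance: $1,020.12/yr
Windstorm insurance: $1,631.52/yr
Total per year = $3,541.32 + $1,020.12 + $1,631.52 = $6,192.96
Base monthly escrow = $6,192.96 ÷ 12 = $516.08
Shortage spread = $398.64 / 24 = $16.61/mo
Adjusted monthly = $516.08 + $16.61 = $532.69

$532.69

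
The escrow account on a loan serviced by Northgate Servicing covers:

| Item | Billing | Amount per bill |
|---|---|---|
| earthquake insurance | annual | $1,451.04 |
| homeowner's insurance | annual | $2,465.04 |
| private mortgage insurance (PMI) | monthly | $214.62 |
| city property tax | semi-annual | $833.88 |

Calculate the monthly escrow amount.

$679.94

Earthquake insurance — $1,451.04
Homeowner's insurance — $2,465.04
Private mortgage insurance (PMI) — $214.62 × 12 = $2,575.44
City property tax — $833.88 × 2 = $1,667.76
Total annual escrow = $1,451.04 + $2,465.04 + $2,575.44 + $1,667.76 = $8,159.28
Base monthly escrow = $8,159.28 ÷ 12 = $679.94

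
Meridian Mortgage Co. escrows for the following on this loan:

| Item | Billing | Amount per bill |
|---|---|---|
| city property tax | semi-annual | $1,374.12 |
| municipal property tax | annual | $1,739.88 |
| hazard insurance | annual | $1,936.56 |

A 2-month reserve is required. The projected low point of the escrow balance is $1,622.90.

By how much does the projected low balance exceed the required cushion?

$552.12

City property tax — $1,374.12 × 2 = $2,748.24/yr
Municipal property tax — $1,739.88/yr
Hazard insurance — $1,936.56/yr
Total per year = $6,424.68
Per month = $6,424.68 / 12 = $535.39
Cushion = 2 × $535.39 = $1,070.78
Excess over cushion: $1,622.90 − $1,070.78 = $552.12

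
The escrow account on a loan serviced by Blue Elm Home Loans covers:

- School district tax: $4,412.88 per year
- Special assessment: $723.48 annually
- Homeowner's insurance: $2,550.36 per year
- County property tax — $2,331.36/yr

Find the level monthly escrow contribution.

$834.84

School district tax = $4,412.88 annually
Special assessment = $723.48 annually
Homeowner's insurance = $2,550.36 annually
County property tax = $2,331.36 annually
Combined annual = $10,018.08
Monthly escrow = $10,018.08 ÷ 12 = $834.84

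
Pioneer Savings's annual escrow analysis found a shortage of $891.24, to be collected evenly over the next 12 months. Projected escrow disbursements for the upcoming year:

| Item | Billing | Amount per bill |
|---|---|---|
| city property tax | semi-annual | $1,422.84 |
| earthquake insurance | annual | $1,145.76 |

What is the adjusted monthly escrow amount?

$406.89

City property tax = $1,422.84 × 2 = $2,845.68
Earthquake insurance = $1,145.76
Total annual escrow = $3,991.44
Monthly = $3,991.44 ÷ 12 = $332.62
Monthly shortage recovery: $891.24 / 12 = $74.27
New monthly escrow = $332.62 + $74.27 = $406.89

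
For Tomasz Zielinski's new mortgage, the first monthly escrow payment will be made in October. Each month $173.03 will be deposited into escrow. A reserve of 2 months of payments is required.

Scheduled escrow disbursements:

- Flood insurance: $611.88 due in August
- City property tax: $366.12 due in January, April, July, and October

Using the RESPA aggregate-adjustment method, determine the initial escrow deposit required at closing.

Cushion = 2 × $173.03 = $346.06
Trial balance (start $0, +$173.03 each month, − disbursements):
  Oct: +$173.03 − $366.12 → -$193.09
  Nov: +$173.03 → -$20.06
  Dec: +$173.03 → $152.97
  Jan: +$173.03 − $366.12 → -$40.12
  Feb: +$173.03 → $132.91
  Mar: +$173.03 → $305.94
  Apr: +$173.03 − $366.12 → $112.85
  May: +$173.03 → $285.88
  Jun: +$173.03 → $458.91
  Jul: +$173.03 − $366.12 → $265.82
  Aug: +$173.03 − $611.88 → -$173.03
  Sep: +$173.03 → $0.00
Lowest trial balance = -$193.09 (Oct)
Initial deposit = cushion − low point = $346.06 − (-$193.09) = $539.15

$539.15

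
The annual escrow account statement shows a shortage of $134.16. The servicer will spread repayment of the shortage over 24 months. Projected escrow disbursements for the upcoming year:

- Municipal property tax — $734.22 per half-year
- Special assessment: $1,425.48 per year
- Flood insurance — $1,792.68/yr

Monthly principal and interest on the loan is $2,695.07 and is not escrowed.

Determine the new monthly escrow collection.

$396.14

Municipal property tax: $734.22 × 2 = $1,468.44
Special assessment: $1,425.48
Flood insurance: $1,792.68
Annual escrow total = $4,686.60
Monthly escrow = $4,686.60 ÷ 12 = $390.55
Shortage spread = $134.16 / 24 = $5.59/mo
Adjusted monthly = $390.55 + $5.59 = $396.14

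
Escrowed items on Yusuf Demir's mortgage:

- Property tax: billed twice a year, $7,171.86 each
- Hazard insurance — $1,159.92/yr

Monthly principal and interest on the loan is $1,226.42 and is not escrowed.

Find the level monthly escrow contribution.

$1,291.97

Property tax — $7,171.86 × 2 = $14,343.72
Hazard insurance — $1,159.92
Combined annual = $14,343.72 + $1,159.92 = $15,503.64
Monthly = $15,503.64 ÷ 12 = $1,291.97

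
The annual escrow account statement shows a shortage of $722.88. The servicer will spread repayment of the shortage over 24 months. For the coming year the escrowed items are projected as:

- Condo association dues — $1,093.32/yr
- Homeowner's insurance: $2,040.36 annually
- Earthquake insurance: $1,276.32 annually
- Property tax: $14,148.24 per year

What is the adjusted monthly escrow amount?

$1,576.64

Condo association dues = $1,093.32/yr
Homeowner's insurance = $2,040.36/yr
Earthquake insurance = $1,276.32/yr
Property tax = $14,148.24/yr
Combined annual = $1,093.32 + $2,040.36 + $1,276.32 + $14,148.24 = $18,558.24
Monthly escrow = $18,558.24 ÷ 12 = $1,546.52
Shortage per month = $722.88 / 24 = $30.12
Adjusted monthly = $1,546.52 + $30.12 = $1,576.64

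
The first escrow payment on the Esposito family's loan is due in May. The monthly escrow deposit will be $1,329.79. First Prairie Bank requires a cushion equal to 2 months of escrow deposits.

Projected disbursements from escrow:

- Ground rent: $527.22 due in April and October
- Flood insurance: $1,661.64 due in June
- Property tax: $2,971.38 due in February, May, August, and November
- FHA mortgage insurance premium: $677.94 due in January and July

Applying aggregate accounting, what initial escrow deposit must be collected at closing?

Cushion = 2 × $1,329.79 = $2,659.58
Trial balance (start $0, +$1,329.79 each month, − disbursements):
  May: +$1,329.79 − $2,971.38 → -$1,641.59
  Jun: +$1,329.79 − $1,661.64 → -$1,973.44
  Jul: +$1,329.79 − $677.94 → -$1,321.59
  Aug: +$1,329.79 − $2,971.38 → -$2,963.18
  Sep: +$1,329.79 → -$1,633.39
  Oct: +$1,329.79 − $527.22 → -$830.82
  Nov: +$1,329.79 − $2,971.38 → -$2,472.41
  Dec: +$1,329.79 → -$1,142.62
  Jan: +$1,329.79 − $677.94 → -$490.77
  Feb: +$1,329.79 − $2,971.38 → -$2,132.36
  Mar: +$1,329.79 → -$802.57
  Apr: +$1,329.79 − $527.22 → $0.00
Lowest trial balance = -$2,963.18 (Aug)
Initial deposit = cushion − low point = $2,659.58 − (-$2,963.18) = $5,622.76

$5,622.76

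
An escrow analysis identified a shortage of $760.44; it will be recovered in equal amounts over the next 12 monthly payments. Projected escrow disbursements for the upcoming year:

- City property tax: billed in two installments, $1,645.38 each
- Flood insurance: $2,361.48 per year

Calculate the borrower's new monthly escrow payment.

$534.39

City property tax — $1,645.38 × 2 = $3,290.76 per year
Flood insurance — $2,361.48 per year
Total per year = $3,290.76 + $2,361.48 = $5,652.24
Monthly = $5,652.24 ÷ 12 = $471.02
Monthly shortage recovery: $760.44 / 12 = $63.37
New monthly escrow = $471.02 + $63.37 = $534.39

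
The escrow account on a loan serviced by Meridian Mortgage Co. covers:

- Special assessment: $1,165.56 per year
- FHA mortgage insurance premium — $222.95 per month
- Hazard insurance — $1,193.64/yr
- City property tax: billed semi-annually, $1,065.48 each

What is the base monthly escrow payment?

Special assessment: $1,165.56 annually
FHA mortgage insurance premium: $222.95 × 12 = $2,675.40 annually
Hazard insurance: $1,193.64 annually
City property tax: $1,065.48 × 2 = $2,130.96 annually
Annual escrow total = $7,165.56
Base monthly escrow = $7,165.56 ÷ 12 = $597.13

$597.13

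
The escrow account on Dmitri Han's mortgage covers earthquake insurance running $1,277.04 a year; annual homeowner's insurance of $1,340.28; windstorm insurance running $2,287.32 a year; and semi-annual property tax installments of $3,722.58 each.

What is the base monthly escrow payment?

Earthquake insurance = $1,277.04
Homeowner's insurance = $1,340.28
Windstorm insurance = $2,287.32
Property tax = $3,722.58 × 2 = $7,445.16
Total per year = $1,277.04 + $1,340.28 + $2,287.32 + $7,445.16 = $12,349.80
Per month = $12,349.80 ÷ 12 = $1,029.15

$1,029.15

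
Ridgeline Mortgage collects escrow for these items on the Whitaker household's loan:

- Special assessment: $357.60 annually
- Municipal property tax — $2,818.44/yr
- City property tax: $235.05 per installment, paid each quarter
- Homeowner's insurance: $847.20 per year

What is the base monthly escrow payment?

Special assessment: $357.60
Municipal property tax: $2,818.44
City property tax: $235.05 × 4 = $940.20
Homeowner's insurance: $847.20
Total annual escrow = $4,963.44
Monthly escrow = $4,963.44 ÷ 12 = $413.62

$413.62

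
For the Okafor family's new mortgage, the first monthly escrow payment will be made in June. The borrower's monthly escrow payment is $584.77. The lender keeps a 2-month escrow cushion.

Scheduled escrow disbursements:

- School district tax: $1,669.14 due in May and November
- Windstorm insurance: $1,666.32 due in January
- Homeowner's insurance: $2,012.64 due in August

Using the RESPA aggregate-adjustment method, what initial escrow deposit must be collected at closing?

$1,839.48

Cushion = 2 × $584.77 = $1,169.54
Trial balance (start $0, +$584.77 each month, − disbursements):
  Jun: +$584.77 → $584.77
  Jul: +$584.77 → $1,169.54
  Aug: +$584.77 − $2,012.64 → -$258.33
  Sep: +$584.77 → $326.44
  Oct: +$584.77 → $911.21
  Nov: +$584.77 − $1,669.14 → -$173.16
  Dec: +$584.77 → $411.61
  Jan: +$584.77 − $1,666.32 → -$669.94
  Feb: +$584.77 → -$85.17
  Mar: +$584.77 → $499.60
  Apr: +$584.77 → $1,084.37
  May: +$584.77 − $1,669.14 → $0.00
Lowest trial balance = -$669.94 (Jan)
Initial deposit = cushion − low point = $1,169.54 − (-$669.94) = $1,839.48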